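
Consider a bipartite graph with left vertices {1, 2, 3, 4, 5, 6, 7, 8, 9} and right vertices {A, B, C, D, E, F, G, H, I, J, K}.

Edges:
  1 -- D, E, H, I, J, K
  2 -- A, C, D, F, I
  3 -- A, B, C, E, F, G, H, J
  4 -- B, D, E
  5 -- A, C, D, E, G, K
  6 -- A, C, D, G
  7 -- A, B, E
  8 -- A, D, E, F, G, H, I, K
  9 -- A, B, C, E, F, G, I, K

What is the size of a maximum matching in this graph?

One maximum matching: 1-J, 2-F, 3-E, 4-D, 5-K, 6-C, 7-B, 8-A, 9-G.
This saturates every left vertex, so 9 is the maximum.

9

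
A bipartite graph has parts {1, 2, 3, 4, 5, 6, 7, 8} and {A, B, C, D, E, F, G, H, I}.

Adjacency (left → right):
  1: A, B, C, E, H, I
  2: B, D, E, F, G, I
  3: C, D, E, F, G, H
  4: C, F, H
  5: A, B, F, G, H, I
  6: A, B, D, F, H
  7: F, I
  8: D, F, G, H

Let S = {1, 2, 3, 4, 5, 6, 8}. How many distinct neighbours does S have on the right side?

9

The union of neighbours of {1, 2, 3, 4, 5, 6, 8} is {A, B, C, D, E, F, G, H, I}, which has 9 elements.
Since |N(S)| = 9 ≥ |S| = 7, Hall's condition holds for this subset.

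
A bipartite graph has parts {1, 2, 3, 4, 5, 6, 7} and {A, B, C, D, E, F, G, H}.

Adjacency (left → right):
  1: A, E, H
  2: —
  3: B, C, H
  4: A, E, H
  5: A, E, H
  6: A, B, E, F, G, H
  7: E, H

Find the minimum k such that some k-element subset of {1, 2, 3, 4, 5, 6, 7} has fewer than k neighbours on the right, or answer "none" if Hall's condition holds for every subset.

1

Take S = {2}. Its neighbourhood is {}, so |N(S)| = 0 < |S| = 1.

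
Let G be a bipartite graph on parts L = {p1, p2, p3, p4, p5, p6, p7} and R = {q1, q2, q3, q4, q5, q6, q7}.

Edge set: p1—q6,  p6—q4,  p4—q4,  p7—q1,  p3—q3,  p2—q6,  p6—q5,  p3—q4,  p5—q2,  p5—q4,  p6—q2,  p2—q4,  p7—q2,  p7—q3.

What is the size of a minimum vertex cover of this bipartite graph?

{p3, p5, p6, p7, q4, q6} is a vertex cover of size 6: every edge has an endpoint in this set.
No smaller cover exists because p1–q6, p2–q4, p3–q3, p5–q2, p6–q5, p7–q1 is a matching of size 6, and a cover must include an endpoint of each of these disjoint edges (König's theorem).

6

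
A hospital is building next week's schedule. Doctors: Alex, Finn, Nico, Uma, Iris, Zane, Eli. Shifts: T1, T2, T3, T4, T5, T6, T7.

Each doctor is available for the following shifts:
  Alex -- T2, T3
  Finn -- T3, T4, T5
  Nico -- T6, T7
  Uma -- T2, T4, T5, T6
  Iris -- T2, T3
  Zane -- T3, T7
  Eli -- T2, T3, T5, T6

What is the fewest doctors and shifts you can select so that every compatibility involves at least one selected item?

6

A maximum matching has 6 edges (e.g. Alex–T3, Finn–T4, Nico–T6, Uma–T5, Iris–T2, Zane–T7).
By König's theorem the minimum vertex cover has the same size. One such cover is {T2, T3, T4, T5, T6, T7}.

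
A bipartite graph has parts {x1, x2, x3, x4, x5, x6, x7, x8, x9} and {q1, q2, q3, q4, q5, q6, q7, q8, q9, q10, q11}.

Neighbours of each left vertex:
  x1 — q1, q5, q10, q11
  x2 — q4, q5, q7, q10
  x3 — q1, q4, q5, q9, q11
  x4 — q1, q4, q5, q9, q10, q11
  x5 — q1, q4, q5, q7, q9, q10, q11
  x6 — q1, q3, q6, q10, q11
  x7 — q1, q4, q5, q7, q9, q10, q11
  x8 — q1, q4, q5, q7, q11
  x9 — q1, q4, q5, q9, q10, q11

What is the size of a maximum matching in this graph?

8

One maximum matching: x1–q11, x2–q10, x3–q1, x4–q5, x5–q9, x6–q6, x7–q7, x8–q4.
The set {x1, x2, x3, x4, x5, x7, x8, x9} has only 7 neighbours ({q1, q10, q11, q4, q5, q7, q9}), so by Hall's theorem at most 8 of the 9 left vertices can be matched.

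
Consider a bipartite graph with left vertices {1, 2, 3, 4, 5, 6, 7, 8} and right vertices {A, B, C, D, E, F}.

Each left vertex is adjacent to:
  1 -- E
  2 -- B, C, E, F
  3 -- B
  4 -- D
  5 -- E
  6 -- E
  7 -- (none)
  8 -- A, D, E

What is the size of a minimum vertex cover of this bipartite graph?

The 5 edges 1–E, 2–C, 3–B, 4–D, 8–A form a matching, so any vertex cover needs at least 5 vertices (one per matched edge).
Conversely {2, 3, 4, 8, E} meets every edge and has exactly 5 vertices, so 5 is optimal.

5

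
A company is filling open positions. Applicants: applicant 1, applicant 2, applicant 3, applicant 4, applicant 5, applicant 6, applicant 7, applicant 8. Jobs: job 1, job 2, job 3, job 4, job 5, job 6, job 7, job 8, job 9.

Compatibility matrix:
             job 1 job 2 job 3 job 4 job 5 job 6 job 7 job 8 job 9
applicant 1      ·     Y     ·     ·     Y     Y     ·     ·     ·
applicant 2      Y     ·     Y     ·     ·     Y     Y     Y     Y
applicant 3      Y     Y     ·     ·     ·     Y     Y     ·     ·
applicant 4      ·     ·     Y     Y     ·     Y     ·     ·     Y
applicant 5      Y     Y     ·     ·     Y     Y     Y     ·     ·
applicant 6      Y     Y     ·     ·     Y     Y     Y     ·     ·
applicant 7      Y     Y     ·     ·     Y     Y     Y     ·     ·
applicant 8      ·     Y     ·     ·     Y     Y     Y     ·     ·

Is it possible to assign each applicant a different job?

No

The set {applicant 1, applicant 3, applicant 5, applicant 6, applicant 7, applicant 8} has only 5 neighbours ({job 1, job 2, job 5, job 6, job 7}), so by Hall's theorem at most 7 of the 8 applicants can be matched.
Hence no matching covers every applicant.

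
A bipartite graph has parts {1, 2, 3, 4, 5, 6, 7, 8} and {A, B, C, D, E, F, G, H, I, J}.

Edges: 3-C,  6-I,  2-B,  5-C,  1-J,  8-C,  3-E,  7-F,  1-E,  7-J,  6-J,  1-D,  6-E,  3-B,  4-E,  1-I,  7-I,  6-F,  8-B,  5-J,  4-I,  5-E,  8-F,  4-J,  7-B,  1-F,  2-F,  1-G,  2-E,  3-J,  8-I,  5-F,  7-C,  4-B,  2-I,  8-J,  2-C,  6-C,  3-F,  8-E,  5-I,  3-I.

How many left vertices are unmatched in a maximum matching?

A valid assignment of size 7: 1-G, 2-B, 3-C, 4-I, 5-F, 6-E, 7-J.
The set {2, 3, 4, 5, 6, 7, 8} has only 6 neighbours ({B, C, E, F, I, J}), so by Hall's theorem at most 7 of the 8 left vertices can be matched.
That matches 7 of the 8, leaving 1 unmatched; no matching can do better.

1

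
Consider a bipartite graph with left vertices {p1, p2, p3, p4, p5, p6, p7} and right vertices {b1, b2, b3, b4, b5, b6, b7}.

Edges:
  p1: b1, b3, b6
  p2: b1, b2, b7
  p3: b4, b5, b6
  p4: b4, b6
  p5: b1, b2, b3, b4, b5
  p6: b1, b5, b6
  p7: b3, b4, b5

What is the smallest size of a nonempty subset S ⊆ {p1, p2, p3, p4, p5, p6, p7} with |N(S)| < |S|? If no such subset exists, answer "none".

none

A matching saturating every left vertex exists, for instance p1→b6, p2→b7, p3→b5, p4→b4, p5→b2, p6→b1, p7→b3.
By Hall's marriage theorem, this means |N(S)| ≥ |S| for every subset S, so no violating subset exists.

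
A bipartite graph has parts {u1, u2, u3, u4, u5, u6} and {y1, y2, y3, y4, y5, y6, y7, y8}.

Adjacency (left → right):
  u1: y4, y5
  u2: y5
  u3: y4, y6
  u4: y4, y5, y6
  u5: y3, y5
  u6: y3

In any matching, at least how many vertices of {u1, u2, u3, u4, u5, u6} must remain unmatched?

For example, pair u1→y4, u2→y5, u3→y6, u5→y3.
The set {u1, u2, u3, u4, u5, u6} has only 4 neighbours ({y3, y4, y5, y6}), so by Hall's theorem at most 4 of the 6 left vertices can be matched.
That matches 4 of the 6, leaving 2 unmatched; no matching can do better.

2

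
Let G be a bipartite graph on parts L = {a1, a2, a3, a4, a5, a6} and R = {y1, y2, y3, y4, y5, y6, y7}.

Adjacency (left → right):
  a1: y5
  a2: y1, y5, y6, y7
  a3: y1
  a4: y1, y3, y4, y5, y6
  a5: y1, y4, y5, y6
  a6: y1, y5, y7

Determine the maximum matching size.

6

A valid assignment of size 6: a1→y5, a2→y6, a3→y1, a4→y3, a5→y4, a6→y7.
All 6 left vertices are matched, so no larger matching exists.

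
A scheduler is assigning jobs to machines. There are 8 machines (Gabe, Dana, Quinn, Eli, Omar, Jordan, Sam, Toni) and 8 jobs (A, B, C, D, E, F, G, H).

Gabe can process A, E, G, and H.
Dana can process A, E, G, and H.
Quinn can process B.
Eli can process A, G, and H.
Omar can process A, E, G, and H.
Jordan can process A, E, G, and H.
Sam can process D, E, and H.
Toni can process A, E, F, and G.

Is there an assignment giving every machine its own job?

No

The set {Gabe, Dana, Eli, Omar, Jordan} has only 4 neighbours ({A, E, G, H}), so by Hall's theorem at most 7 of the 8 machines can be matched.
Hence no matching covers every machine.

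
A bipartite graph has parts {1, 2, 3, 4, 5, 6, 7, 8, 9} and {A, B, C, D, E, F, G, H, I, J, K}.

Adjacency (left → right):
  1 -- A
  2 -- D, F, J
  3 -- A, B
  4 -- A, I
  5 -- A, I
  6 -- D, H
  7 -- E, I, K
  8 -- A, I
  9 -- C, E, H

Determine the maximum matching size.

A valid assignment of size 7: 1–A, 2–J, 3–B, 4–I, 6–D, 7–K, 9–E.
The set {1, 4, 5, 8} has only 2 neighbours ({A, I}), so by Hall's theorem at most 7 of the 9 left vertices can be matched.

7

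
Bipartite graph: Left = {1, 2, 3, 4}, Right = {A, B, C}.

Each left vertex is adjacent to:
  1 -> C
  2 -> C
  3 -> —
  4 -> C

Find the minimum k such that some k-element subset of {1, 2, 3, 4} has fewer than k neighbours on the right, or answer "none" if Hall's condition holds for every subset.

1

Take S = {3}. Its neighbourhood is {}, so |N(S)| = 0 < |S| = 1.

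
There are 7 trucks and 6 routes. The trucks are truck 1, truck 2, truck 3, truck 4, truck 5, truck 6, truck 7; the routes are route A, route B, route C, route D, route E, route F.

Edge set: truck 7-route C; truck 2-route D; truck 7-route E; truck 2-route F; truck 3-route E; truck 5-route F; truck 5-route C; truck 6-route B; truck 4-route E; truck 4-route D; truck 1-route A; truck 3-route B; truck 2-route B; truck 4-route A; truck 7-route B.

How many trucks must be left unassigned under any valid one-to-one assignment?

For example, pair truck 1-route A, truck 2-route F, truck 3-route E, truck 4-route D, truck 5-route C, truck 6-route B.
The set {truck 1, truck 2, truck 3, truck 4, truck 5, truck 6, truck 7} has only 6 neighbours ({route A, route B, route C, route D, route E, route F}), so by Hall's theorem at most 6 of the 7 trucks can be matched.
That matches 6 of the 7, leaving 1 unmatched; no matching can do better.

1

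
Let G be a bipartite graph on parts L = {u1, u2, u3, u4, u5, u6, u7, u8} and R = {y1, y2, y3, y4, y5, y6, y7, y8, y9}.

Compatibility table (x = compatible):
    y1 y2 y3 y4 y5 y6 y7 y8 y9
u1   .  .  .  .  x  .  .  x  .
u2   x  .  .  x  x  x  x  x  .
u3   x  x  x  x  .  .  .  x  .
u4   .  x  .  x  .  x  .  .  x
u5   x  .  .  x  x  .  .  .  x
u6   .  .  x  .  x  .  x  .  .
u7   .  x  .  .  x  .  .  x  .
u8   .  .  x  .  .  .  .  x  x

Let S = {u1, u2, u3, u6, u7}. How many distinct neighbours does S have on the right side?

8

The union of neighbours of {u1, u2, u3, u6, u7} is {y1, y2, y3, y4, y5, y6, y7, y8}, which has 8 elements.
Since |N(S)| = 8 ≥ |S| = 5, Hall's condition holds for this subset.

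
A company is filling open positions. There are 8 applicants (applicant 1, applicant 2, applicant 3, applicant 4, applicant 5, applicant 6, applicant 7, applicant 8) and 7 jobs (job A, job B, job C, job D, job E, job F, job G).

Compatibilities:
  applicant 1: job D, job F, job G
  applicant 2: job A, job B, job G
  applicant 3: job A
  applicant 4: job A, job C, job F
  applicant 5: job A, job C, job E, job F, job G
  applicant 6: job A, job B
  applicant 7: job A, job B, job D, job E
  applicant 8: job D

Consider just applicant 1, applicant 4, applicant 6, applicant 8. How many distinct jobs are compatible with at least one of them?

The union of neighbours of {applicant 1, applicant 4, applicant 6, applicant 8} is {job A, job B, job C, job D, job F, job G}, which has 6 elements.
Since |N(S)| = 6 ≥ |S| = 4, Hall's condition holds for this subset.

6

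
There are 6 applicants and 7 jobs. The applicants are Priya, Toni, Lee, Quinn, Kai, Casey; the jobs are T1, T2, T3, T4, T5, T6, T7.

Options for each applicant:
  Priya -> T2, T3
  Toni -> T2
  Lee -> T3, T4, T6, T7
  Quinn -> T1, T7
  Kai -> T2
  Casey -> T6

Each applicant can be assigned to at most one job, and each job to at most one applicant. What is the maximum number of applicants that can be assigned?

5

One maximum matching: Priya-T3, Toni-T2, Lee-T7, Quinn-T1, Casey-T6.
The set {Toni, Kai} has only 1 neighbour ({T2}), so by Hall's theorem at most 5 of the 6 applicants can be matched.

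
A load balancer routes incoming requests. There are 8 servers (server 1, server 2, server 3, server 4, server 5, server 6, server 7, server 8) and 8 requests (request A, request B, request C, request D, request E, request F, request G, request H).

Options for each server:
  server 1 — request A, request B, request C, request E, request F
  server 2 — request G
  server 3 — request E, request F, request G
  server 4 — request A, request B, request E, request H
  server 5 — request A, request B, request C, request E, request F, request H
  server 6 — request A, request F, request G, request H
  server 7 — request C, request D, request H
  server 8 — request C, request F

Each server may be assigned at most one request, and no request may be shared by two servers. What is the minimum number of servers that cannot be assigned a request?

0

For example, pair server 1→request C, server 2→request G, server 3→request E, server 4→request B, server 5→request H, server 6→request A, server 7→request D, server 8→request F.
All 8 servers are matched, so no larger matching exists.
That matches 8 of the 8, leaving 0 unmatched; no matching can do better.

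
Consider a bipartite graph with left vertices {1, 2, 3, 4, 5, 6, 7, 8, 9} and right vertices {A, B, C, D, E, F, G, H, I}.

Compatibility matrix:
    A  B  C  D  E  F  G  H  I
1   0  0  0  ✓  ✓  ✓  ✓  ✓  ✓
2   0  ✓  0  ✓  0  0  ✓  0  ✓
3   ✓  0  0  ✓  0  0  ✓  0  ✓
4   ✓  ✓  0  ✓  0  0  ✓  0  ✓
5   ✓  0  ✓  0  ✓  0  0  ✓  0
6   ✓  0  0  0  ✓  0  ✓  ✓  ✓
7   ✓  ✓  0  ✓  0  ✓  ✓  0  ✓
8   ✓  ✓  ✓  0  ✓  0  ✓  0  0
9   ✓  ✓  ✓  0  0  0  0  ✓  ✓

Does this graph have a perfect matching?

One maximum matching: 1–F, 2–D, 3–I, 4–B, 5–C, 6–H, 7–G, 8–E, 9–A.
Every left vertex is matched, so this is a perfect matching.

Yes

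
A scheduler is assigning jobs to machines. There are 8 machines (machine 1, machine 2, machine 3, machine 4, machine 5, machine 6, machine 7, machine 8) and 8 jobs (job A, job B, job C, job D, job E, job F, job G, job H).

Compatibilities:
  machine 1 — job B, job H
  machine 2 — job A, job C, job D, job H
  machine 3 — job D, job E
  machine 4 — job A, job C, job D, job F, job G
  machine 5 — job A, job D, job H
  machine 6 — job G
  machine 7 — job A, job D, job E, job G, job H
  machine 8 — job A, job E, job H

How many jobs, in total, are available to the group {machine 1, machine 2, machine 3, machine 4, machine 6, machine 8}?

8

The union of neighbours of {machine 1, machine 2, machine 3, machine 4, machine 6, machine 8} is {job A, job B, job C, job D, job E, job F, job G, job H}, which has 8 elements.
Since |N(S)| = 8 ≥ |S| = 6, Hall's condition holds for this subset.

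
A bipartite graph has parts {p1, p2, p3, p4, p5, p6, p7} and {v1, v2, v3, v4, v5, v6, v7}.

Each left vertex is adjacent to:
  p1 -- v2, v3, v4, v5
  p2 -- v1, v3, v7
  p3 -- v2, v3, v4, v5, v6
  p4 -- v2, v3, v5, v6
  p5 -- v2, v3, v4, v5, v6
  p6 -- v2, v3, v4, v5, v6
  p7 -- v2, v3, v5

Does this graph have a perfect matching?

The set {p1, p3, p4, p5, p6, p7} has only 5 neighbours ({v2, v3, v4, v5, v6}), so by Hall's theorem at most 6 of the 7 left vertices can be matched.
Hence no matching covers every left vertex.

No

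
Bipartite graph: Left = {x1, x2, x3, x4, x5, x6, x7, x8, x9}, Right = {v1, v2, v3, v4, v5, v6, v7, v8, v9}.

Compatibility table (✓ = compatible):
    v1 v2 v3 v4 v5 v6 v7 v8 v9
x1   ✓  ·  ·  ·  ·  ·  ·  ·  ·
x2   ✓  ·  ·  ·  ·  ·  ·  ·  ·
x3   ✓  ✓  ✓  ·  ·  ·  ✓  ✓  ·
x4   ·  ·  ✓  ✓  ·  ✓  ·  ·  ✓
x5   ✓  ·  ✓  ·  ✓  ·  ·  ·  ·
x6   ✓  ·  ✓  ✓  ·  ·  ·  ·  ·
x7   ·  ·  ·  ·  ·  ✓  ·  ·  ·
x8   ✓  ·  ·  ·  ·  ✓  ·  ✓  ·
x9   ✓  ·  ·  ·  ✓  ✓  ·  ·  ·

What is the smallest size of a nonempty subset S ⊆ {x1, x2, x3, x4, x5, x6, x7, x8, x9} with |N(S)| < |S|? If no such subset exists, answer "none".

Take S = {x1, x2}. Its neighbourhood is {v1}, so |N(S)| = 1 < |S| = 2.
No single vertex violates Hall's condition since each has at least one neighbour, so 2 is the minimum.

2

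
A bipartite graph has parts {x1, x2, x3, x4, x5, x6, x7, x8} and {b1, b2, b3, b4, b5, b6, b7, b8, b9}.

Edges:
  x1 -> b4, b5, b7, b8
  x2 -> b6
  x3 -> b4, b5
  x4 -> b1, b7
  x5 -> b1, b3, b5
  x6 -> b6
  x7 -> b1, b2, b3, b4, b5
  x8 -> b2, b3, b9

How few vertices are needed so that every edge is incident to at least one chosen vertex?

7

{x1, x3, x4, x5, x7, x8, b6} is a vertex cover of size 7: every edge has an endpoint in this set.
No smaller cover exists because x1–b8, x2–b6, x3–b4, x4–b7, x5–b5, x7–b1, x8–b3 is a matching of size 7, and a cover must include an endpoint of each of these disjoint edges (König's theorem).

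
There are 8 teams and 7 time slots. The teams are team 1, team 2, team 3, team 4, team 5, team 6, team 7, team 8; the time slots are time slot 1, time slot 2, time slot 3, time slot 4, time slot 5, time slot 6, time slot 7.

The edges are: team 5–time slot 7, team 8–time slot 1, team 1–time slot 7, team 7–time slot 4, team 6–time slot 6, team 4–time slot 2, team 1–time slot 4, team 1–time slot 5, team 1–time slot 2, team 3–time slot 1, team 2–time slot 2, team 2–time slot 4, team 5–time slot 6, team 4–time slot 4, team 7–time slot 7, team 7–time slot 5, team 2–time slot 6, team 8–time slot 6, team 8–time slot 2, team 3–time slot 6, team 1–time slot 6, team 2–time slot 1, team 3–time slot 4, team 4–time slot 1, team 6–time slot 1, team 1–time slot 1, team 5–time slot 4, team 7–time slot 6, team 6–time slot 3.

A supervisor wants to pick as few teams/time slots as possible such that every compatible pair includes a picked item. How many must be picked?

7

A maximum matching has 7 edges (e.g. team 1–time slot 5, team 2–time slot 6, team 3–time slot 1, team 4–time slot 2, team 5–time slot 7, team 6–time slot 3, team 7–time slot 4).
By König's theorem the minimum vertex cover has the same size. One such cover is {team 6, time slot 1, time slot 2, time slot 4, time slot 5, time slot 6, time slot 7}.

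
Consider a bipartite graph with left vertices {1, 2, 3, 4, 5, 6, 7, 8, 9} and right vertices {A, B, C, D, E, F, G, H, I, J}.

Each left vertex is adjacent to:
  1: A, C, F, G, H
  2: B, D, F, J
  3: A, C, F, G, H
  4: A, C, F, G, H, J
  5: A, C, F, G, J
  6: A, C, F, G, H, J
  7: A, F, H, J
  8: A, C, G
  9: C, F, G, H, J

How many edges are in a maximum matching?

For example, pair 1-C, 2-B, 3-G, 4-F, 5-J, 6-A, 7-H.
The set {1, 3, 4, 5, 6, 7, 8, 9} has only 6 neighbours ({A, C, F, G, H, J}), so by Hall's theorem at most 7 of the 9 left vertices can be matched.

7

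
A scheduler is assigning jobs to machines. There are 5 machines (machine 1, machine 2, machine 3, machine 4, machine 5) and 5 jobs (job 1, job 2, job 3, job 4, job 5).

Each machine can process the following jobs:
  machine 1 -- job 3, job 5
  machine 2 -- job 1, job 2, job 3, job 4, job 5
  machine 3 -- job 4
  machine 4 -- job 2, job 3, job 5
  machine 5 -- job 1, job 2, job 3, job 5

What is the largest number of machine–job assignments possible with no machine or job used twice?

5

For example, pair machine 1-job 3, machine 2-job 1, machine 3-job 4, machine 4-job 5, machine 5-job 2.
All 5 machines are matched, so no larger matching exists.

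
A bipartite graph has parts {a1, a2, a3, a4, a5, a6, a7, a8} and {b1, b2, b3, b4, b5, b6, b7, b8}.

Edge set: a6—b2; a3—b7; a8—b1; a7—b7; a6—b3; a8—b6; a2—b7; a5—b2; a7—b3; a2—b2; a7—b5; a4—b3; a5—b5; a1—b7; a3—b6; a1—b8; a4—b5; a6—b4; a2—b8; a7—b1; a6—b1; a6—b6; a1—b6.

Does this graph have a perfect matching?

Yes

A valid assignment of size 8: a1–b8, a2–b2, a3–b7, a4–b3, a5–b5, a6–b4, a7–b1, a8–b6.
Every left vertex is matched, so this is a perfect matching.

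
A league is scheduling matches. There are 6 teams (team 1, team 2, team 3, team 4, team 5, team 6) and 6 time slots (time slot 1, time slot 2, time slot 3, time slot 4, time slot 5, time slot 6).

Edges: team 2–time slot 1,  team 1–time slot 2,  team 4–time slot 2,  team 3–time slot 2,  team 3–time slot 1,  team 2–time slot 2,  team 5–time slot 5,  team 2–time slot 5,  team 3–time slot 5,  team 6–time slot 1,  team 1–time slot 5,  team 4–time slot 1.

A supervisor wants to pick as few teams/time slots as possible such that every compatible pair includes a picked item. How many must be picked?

3

{time slot 1, time slot 2, time slot 5} is a vertex cover of size 3: every edge has an endpoint in this set.
No smaller cover exists because team 1–time slot 5, team 2–time slot 1, team 3–time slot 2 is a matching of size 3, and a cover must include an endpoint of each of these disjoint edges (König's theorem).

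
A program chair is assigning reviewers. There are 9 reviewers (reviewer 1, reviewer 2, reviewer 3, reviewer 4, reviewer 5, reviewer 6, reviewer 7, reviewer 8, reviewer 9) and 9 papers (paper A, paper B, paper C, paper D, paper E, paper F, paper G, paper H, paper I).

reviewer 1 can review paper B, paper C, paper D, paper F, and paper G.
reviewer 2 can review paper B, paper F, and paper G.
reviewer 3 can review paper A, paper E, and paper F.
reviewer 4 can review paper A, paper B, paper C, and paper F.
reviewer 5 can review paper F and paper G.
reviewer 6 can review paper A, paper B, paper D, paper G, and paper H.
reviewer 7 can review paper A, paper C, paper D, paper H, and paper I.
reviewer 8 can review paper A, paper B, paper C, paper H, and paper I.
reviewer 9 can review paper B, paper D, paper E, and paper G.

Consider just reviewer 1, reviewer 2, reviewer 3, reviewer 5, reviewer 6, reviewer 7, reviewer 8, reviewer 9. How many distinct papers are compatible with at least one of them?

The union of neighbours of {reviewer 1, reviewer 2, reviewer 3, reviewer 5, reviewer 6, reviewer 7, reviewer 8, reviewer 9} is {paper A, paper B, paper C, paper D, paper E, paper F, paper G, paper H, paper I}, which has 9 elements.
Since |N(S)| = 9 ≥ |S| = 8, Hall's condition holds for this subset.

9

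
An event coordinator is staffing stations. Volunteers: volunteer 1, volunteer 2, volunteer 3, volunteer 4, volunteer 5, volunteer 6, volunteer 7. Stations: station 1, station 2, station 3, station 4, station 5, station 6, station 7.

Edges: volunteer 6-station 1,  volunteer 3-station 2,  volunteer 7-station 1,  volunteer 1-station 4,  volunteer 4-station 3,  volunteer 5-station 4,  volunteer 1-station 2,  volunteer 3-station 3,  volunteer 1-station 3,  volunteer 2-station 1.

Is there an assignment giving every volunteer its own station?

The set {volunteer 1, volunteer 2, volunteer 3, volunteer 4, volunteer 5, volunteer 6, volunteer 7} has only 4 neighbours ({station 1, station 2, station 3, station 4}), so by Hall's theorem at most 4 of the 7 volunteers can be matched.
Hence no matching covers every volunteer.

No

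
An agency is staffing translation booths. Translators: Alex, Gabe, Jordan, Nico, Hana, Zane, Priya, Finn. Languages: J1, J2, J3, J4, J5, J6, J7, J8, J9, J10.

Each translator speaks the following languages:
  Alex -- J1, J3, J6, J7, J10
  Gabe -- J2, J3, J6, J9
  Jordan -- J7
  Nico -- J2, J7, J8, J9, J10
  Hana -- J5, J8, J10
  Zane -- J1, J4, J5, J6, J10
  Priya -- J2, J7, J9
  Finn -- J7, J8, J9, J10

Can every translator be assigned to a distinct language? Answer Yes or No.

One maximum matching: Alex–J1, Gabe–J3, Jordan–J7, Nico–J10, Hana–J8, Zane–J6, Priya–J2, Finn–J9.
Every translator is matched, so this matching saturates all of them.

Yes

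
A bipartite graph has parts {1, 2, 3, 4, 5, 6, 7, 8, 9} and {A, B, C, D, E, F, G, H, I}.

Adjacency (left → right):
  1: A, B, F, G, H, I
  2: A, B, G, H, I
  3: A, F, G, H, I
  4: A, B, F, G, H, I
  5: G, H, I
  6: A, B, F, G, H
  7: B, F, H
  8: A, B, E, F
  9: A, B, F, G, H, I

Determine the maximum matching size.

One maximum matching: 1-F, 2-I, 3-A, 4-B, 5-H, 6-G, 8-E.
The set {1, 2, 3, 4, 5, 6, 7, 9} has only 6 neighbours ({A, B, F, G, H, I}), so by Hall's theorem at most 7 of the 9 left vertices can be matched.

7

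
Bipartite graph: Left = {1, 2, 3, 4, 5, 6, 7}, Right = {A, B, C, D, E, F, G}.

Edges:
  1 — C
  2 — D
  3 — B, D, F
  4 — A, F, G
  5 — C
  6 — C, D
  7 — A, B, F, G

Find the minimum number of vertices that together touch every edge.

The 5 edges 1–C, 2–D, 3–F, 4–G, 7–B form a matching, so any vertex cover needs at least 5 vertices (one per matched edge).
Conversely {3, 4, 7, C, D} meets every edge and has exactly 5 vertices, so 5 is optimal.

5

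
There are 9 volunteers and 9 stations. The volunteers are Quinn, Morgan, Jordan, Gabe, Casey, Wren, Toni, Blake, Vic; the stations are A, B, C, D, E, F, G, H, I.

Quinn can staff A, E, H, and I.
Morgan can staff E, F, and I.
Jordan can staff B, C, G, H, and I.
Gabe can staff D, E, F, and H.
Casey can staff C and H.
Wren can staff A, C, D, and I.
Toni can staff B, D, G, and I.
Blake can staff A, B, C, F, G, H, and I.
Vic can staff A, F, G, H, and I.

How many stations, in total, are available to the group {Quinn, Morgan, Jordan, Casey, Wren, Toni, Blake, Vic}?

The union of neighbours of {Quinn, Morgan, Jordan, Casey, Wren, Toni, Blake, Vic} is {A, B, C, D, E, F, G, H, I}, which has 9 elements.
Since |N(S)| = 9 ≥ |S| = 8, Hall's condition holds for this subset.

9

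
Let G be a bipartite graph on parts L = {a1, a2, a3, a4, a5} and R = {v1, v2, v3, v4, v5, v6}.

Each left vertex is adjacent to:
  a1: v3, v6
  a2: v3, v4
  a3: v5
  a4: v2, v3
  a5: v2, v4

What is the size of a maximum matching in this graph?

For example, pair a1-v6, a2-v4, a3-v5, a4-v3, a5-v2.
All 5 left vertices are matched, so no larger matching exists.

5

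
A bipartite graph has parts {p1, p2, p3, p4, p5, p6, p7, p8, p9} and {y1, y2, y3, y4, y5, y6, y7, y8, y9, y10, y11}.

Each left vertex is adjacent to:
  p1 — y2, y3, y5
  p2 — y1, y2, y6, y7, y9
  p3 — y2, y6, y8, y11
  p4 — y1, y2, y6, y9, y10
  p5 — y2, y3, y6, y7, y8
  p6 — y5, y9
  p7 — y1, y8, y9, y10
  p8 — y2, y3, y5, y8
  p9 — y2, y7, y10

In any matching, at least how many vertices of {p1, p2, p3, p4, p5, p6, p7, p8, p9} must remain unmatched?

For example, pair p1-y2, p2-y9, p3-y8, p4-y10, p5-y6, p6-y5, p7-y1, p8-y3, p9-y7.
All 9 left vertices are matched, so no larger matching exists.
That matches 9 of the 9, leaving 0 unmatched; no matching can do better.

0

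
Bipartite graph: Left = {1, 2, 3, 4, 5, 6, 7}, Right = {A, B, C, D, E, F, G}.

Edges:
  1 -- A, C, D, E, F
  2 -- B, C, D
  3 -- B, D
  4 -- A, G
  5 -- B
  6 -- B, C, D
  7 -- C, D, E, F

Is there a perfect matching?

The set {2, 3, 5, 6} has only 3 neighbours ({B, C, D}), so by Hall's theorem at most 6 of the 7 left vertices can be matched.
Hence no matching covers every left vertex.

No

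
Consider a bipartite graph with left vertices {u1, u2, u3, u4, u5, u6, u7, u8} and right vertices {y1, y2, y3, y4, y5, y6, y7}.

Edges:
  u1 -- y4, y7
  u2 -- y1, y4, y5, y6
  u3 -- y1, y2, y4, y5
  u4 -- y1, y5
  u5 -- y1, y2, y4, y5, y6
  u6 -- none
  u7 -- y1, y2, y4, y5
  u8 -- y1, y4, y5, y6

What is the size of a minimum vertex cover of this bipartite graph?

6

The 6 edges u1–y7, u2–y4, u3–y2, u4–y5, u5–y6, u7–y1 form a matching, so any vertex cover needs at least 6 vertices (one per matched edge).
Conversely {u1, y1, y2, y4, y5, y6} meets every edge and has exactly 6 vertices, so 6 is optimal.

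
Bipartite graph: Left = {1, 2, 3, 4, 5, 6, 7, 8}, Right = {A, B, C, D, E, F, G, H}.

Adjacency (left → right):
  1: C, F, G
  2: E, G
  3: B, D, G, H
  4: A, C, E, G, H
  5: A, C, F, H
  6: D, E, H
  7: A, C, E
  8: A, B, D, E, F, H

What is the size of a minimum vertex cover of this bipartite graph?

{1, 2, 3, 4, 5, 6, 7, 8} is a vertex cover of size 8: every edge has an endpoint in this set.
No smaller cover exists because 1–F, 2–E, 3–B, 4–G, 5–H, 6–D, 7–C, 8–A is a matching of size 8, and a cover must include an endpoint of each of these disjoint edges (König's theorem).

8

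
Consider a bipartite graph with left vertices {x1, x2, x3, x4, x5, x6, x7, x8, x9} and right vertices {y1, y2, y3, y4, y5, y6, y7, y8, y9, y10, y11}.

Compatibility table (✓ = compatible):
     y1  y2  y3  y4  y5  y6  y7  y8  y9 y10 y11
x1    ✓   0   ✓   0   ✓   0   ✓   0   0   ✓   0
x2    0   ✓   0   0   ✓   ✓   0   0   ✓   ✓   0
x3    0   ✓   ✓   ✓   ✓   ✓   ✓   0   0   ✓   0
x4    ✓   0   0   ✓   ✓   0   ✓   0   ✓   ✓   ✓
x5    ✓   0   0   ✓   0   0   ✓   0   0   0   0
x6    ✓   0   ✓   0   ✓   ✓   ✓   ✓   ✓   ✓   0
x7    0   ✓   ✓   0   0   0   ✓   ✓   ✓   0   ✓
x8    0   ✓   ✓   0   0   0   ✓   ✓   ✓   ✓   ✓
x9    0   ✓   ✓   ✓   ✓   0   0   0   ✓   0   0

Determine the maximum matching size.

9

For example, pair x1–y10, x2–y2, x3–y6, x4–y9, x5–y1, x6–y7, x7–y3, x8–y11, x9–y4.
This saturates every left vertex, so 9 is the maximum.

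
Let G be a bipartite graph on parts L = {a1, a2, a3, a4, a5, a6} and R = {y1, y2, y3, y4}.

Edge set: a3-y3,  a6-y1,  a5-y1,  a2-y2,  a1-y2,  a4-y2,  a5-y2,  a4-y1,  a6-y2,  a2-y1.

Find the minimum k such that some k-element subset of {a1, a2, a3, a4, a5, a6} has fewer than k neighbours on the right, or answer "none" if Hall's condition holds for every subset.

Take S = {a1, a2, a4}. Its neighbourhood is {y1, y2}, so |N(S)| = 2 < |S| = 3.
Every subset of size less than 3 has at least as many neighbours as members, so 3 is the minimum.

3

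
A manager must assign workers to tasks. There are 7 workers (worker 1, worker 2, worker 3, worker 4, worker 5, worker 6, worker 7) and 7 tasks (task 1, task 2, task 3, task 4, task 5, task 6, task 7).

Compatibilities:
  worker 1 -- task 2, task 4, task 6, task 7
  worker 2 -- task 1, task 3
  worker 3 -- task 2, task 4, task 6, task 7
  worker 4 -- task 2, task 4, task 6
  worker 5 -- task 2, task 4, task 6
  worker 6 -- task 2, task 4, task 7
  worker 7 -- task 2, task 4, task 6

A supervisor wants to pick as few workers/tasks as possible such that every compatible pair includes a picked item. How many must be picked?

5

The 5 edges worker 1–task 4, worker 2–task 1, worker 3–task 7, worker 4–task 6, worker 5–task 2 form a matching, so any vertex cover needs at least 5 vertices (one per matched edge).
Conversely {worker 2, task 2, task 4, task 6, task 7} meets every edge and has exactly 5 vertices, so 5 is optimal.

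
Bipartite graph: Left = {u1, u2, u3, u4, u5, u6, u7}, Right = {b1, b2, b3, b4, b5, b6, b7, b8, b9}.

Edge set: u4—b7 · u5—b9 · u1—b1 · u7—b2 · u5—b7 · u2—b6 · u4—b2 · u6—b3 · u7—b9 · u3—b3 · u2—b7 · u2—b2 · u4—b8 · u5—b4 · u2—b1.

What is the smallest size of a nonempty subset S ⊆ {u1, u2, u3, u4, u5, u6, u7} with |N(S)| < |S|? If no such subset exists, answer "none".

Take S = {u3, u6}. Its neighbourhood is {b3}, so |N(S)| = 1 < |S| = 2.
No single vertex violates Hall's condition since each has at least one neighbour, so 2 is the minimum.

2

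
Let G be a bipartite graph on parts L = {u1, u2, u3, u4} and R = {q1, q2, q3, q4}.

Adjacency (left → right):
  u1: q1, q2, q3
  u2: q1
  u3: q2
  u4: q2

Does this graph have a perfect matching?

No

The set {u3, u4} has only 1 neighbour ({q2}), so by Hall's theorem at most 3 of the 4 left vertices can be matched.
Hence no matching covers every left vertex.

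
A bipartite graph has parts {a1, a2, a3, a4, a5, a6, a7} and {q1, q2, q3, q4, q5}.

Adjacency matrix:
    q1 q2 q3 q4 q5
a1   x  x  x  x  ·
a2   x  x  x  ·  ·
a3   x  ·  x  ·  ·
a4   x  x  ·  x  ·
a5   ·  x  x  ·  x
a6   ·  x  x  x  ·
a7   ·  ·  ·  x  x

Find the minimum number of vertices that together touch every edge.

5

The 5 edges a1–q4, a2–q3, a3–q1, a4–q2, a5–q5 form a matching, so any vertex cover needs at least 5 vertices (one per matched edge).
Conversely {q1, q2, q3, q4, q5} meets every edge and has exactly 5 vertices, so 5 is optimal.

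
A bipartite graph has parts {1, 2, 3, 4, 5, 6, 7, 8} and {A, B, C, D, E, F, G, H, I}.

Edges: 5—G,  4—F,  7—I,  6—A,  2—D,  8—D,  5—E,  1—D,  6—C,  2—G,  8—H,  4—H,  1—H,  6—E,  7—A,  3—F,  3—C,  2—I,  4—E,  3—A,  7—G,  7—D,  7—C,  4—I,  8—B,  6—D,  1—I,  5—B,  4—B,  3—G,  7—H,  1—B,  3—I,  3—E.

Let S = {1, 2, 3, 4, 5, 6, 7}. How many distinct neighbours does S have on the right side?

The union of neighbours of {1, 2, 3, 4, 5, 6, 7} is {A, B, C, D, E, F, G, H, I}, which has 9 elements.
Since |N(S)| = 9 ≥ |S| = 7, Hall's condition holds for this subset.

9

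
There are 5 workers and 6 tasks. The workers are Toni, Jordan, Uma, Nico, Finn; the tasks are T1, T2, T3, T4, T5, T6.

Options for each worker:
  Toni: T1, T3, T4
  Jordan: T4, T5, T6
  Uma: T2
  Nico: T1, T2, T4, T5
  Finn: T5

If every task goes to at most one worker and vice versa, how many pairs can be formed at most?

A valid assignment of size 5: Toni→T4, Jordan→T6, Uma→T2, Nico→T1, Finn→T5.
This saturates every worker, so 5 is the maximum.

5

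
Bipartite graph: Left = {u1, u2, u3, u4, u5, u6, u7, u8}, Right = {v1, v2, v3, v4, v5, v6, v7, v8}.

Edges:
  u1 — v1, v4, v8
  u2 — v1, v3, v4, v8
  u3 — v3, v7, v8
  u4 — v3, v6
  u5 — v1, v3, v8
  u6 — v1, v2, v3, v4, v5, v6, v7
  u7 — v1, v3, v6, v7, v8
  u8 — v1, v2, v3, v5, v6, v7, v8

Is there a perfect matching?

Yes

For example, pair u1→v8, u2→v4, u3→v7, u4→v6, u5→v1, u6→v5, u7→v3, u8→v2.
All 8 left vertices are covered.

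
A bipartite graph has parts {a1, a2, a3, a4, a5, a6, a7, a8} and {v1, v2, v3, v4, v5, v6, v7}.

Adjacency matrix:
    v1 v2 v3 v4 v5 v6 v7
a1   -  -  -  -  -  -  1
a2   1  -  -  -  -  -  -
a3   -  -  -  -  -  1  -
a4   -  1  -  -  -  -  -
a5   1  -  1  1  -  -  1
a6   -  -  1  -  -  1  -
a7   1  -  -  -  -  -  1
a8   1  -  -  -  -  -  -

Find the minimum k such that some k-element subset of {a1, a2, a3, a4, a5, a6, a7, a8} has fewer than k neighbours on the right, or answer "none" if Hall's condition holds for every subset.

2

Take S = {a2, a8}. Its neighbourhood is {v1}, so |N(S)| = 1 < |S| = 2.
No single vertex violates Hall's condition since each has at least one neighbour, so 2 is the minimum.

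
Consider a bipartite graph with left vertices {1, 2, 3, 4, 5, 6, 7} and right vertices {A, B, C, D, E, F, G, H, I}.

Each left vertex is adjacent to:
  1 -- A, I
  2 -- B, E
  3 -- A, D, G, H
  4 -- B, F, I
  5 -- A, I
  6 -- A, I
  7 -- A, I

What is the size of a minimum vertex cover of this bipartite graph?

5

The 5 edges 1–I, 2–E, 3–G, 4–B, 5–A form a matching, so any vertex cover needs at least 5 vertices (one per matched edge).
Conversely {2, 3, 4, A, I} meets every edge and has exactly 5 vertices, so 5 is optimal.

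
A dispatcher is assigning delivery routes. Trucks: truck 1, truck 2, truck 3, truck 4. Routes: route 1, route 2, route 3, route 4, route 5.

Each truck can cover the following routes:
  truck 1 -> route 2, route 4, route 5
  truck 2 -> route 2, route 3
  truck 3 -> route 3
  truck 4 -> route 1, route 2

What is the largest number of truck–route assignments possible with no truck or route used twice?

A valid assignment of size 4: truck 1→route 4, truck 2→route 2, truck 3→route 3, truck 4→route 1.
This saturates every truck, so 4 is the maximum.

4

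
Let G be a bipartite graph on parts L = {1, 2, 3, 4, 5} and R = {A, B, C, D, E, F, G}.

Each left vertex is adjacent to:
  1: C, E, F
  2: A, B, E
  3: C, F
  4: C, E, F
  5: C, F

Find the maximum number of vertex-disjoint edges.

A valid assignment of size 4: 1–C, 2–B, 3–F, 4–E.
The set {1, 3, 4, 5} has only 3 neighbours ({C, E, F}), so by Hall's theorem at most 4 of the 5 left vertices can be matched.

4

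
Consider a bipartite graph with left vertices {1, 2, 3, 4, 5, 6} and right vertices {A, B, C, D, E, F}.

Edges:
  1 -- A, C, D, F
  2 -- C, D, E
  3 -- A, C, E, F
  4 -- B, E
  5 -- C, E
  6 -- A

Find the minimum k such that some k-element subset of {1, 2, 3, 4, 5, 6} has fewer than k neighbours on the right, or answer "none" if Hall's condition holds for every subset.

A matching saturating every left vertex exists, for instance 1→F, 2→D, 3→C, 4→B, 5→E, 6→A.
By Hall's marriage theorem, this means |N(S)| ≥ |S| for every subset S, so no violating subset exists.

none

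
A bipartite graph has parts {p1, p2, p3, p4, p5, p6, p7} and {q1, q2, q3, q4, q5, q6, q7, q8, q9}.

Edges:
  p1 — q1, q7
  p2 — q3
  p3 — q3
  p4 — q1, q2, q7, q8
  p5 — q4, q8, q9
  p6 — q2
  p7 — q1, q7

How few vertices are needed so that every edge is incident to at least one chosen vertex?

6

{p1, p4, p5, p6, p7, q3} is a vertex cover of size 6: every edge has an endpoint in this set.
No smaller cover exists because p1–q1, p2–q3, p4–q8, p5–q9, p6–q2, p7–q7 is a matching of size 6, and a cover must include an endpoint of each of these disjoint edges (König's theorem).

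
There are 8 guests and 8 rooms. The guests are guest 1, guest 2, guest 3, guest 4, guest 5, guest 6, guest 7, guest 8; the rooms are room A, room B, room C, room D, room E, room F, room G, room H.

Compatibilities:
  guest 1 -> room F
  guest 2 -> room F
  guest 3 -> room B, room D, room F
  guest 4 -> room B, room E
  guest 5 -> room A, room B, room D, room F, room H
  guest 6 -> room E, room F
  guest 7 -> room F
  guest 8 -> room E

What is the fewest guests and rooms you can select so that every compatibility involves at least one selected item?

5

The 5 edges guest 1–room F, guest 3–room D, guest 4–room B, guest 5–room A, guest 6–room E form a matching, so any vertex cover needs at least 5 vertices (one per matched edge).
Conversely {guest 3, guest 4, guest 5, room E, room F} meets every edge and has exactly 5 vertices, so 5 is optimal.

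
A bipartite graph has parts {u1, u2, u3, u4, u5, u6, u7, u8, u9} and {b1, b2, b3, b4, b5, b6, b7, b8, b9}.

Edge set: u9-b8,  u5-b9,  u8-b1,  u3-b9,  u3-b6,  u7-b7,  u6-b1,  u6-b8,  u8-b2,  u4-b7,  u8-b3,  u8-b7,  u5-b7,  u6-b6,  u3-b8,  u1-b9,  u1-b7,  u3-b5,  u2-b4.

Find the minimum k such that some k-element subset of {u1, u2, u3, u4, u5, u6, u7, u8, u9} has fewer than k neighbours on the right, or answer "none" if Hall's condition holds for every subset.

Take S = {u4, u7}. Its neighbourhood is {b7}, so |N(S)| = 1 < |S| = 2.
No single vertex violates Hall's condition since each has at least one neighbour, so 2 is the minimum.

2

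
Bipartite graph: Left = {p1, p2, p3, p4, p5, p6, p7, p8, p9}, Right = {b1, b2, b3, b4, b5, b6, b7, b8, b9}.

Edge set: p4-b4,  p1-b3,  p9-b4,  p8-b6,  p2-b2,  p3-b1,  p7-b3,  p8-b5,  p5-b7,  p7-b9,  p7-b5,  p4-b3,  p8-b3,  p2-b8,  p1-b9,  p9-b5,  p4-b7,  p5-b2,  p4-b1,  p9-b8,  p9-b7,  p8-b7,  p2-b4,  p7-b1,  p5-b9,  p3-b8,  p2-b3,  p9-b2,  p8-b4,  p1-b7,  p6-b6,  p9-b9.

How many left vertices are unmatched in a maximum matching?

One maximum matching: p1-b9, p2-b8, p3-b1, p4-b4, p5-b2, p6-b6, p7-b3, p8-b5, p9-b7.
This saturates every left vertex, so 9 is the maximum.
That matches 9 of the 9, leaving 0 unmatched; no matching can do better.

0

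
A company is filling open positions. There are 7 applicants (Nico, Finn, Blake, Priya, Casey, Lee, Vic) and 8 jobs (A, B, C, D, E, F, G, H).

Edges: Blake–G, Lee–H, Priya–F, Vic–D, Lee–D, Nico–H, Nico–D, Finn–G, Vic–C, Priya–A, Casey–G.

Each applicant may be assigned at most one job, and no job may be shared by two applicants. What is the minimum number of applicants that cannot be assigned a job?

2

One maximum matching: Nico→H, Finn→G, Priya→F, Lee→D, Vic→C.
The set {Finn, Blake, Casey} has only 1 neighbour ({G}), so by Hall's theorem at most 5 of the 7 applicants can be matched.
That matches 5 of the 7, leaving 2 unmatched; no matching can do better.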